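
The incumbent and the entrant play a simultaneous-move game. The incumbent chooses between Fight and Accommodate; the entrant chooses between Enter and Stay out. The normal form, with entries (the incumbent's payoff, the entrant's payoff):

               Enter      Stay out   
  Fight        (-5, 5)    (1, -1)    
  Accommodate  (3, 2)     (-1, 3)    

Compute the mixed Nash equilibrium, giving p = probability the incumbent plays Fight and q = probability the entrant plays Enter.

For the entrant to be willing to mix, the entrant must be indifferent between Enter and Stay out, which pins down the incumbent's mix.
  the entrant's expected payoff from Enter: p·5 + (1−p)·2 = 3p + 2
  the entrant's expected payoff from Stay out: p·(-1) + (1−p)·3 = -4p + 3
  3p + 2 = -4p + 3  ⇒  7p = 1  ⇒  p = 1/7.
In a mixed equilibrium the incumbent is indifferent between Fight and Accommodate; this condition fixes q.
  the incumbent's expected payoff from Fight: q·(-5) + (1−q)·1 = -6q + 1
  the incumbent's expected payoff from Accommodate: q·3 + (1−q)·(-1) = 4q - 1
  -6q + 1 = 4q - 1  ⇒  -10q = -2  ⇒  q = 1/5.

p = 1/7, q = 1/5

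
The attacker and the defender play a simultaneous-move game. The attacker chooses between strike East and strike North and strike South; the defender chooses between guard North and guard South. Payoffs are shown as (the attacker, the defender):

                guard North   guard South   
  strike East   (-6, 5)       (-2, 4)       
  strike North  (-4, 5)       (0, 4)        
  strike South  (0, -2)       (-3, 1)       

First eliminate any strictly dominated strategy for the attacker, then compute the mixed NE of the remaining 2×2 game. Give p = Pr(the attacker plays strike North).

p = 3/4

The attacker's strategy strike East is strictly dominated by strike North: -4 > -6 and 0 > -2. Eliminate strike East.
Set the defender's expected payoff from guard North equal to that from guard South:
  the defender's expected payoff from guard North: p·5 + (1−p)·(-2) = 7p - 2
  the defender's expected payoff from guard South: p·4 + (1−p)·1 = 3p + 1
  7p - 2 = 3p + 1  ⇒  4p = 3  ⇒  p = 3/4.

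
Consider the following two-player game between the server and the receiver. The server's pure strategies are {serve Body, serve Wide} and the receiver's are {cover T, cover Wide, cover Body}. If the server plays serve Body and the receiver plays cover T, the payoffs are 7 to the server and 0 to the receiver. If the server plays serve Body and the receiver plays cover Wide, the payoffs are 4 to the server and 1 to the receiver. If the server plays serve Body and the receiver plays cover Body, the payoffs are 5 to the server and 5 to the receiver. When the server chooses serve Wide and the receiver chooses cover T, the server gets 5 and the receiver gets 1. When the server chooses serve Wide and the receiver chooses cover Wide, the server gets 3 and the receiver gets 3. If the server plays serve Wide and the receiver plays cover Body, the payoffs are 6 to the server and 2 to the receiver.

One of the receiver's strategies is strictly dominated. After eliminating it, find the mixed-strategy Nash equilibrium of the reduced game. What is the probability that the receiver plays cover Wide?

The receiver's strategy cover T is strictly dominated by cover Wide: 1 > 0 and 3 > 1. Eliminate cover T.
The receiver's mix must leave the server indifferent between serve Body and serve Wide.
  the server's expected payoff from serve Body: q·4 + (1−q)·5 = -q + 5
  the server's expected payoff from serve Wide: q·3 + (1−q)·6 = -3q + 6
  -q + 5 = -3q + 6  ⇒  2q = 1  ⇒  q = 1/2.

q = 1/2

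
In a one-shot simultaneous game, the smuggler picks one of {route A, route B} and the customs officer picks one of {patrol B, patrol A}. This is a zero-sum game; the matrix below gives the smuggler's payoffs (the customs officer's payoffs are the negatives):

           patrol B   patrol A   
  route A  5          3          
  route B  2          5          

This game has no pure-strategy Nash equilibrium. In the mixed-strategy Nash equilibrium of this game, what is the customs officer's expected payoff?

-19/5

In a mixed equilibrium the customs officer is indifferent between patrol B and patrol A; this condition fixes p.
  the customs officer's payoff from patrol B: p·(-5) + (1−p)·(-2) = -3p - 2
  the customs officer's payoff from patrol A: p·(-3) + (1−p)·(-5) = 2p - 5
  -3p - 2 = 2p - 5  ⇒  -5p = -3  ⇒  p = 3/5.
At equilibrium the customs officer is indifferent across columns, so the customs officer's payoff equals the payoff from patrol B: (3/5)·(-5) + (2/5)·(-2) = -19/5.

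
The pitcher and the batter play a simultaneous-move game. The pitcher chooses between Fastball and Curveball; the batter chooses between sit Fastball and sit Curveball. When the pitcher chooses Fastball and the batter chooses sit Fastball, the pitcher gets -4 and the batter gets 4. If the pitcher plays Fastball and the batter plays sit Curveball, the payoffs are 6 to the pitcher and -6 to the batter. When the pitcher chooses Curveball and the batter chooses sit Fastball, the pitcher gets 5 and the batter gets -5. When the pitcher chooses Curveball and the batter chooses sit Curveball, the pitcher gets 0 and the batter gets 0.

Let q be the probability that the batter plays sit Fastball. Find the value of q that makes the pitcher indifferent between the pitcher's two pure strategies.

For the pitcher to be willing to mix, the pitcher must be indifferent between Fastball and Curveball, which pins down the batter's mix.
  the pitcher's payoff to Fastball: q·(-4) + (1−q)·6 = -10q + 6
  the pitcher's payoff to Curveball: q·5 + (1−q)·0 = 5q
  -10q + 6 = 5q  ⇒  -15q = -6  ⇒  q = 2/5.

q = 2/5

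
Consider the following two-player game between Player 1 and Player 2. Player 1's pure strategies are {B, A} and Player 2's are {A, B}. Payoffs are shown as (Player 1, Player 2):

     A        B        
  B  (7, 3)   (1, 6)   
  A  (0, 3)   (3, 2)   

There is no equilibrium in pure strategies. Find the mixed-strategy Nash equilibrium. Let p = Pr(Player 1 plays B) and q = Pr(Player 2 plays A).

p = 1/4, q = 2/9

Set Player 2's expected payoff from A equal to that from B:
  Player 2's payoff to A: p·3 + (1−p)·3 = 3
  Player 2's payoff to B: p·6 + (1−p)·2 = 4p + 2
  3 = 4p + 2  ⇒  -4p = -1  ⇒  p = 1/4.
Player 2's mix must leave Player 1 indifferent between B and A.
  Player 1's expected payoff from B: q·7 + (1−q)·1 = 6q + 1
  Player 1's expected payoff from A: q·0 + (1−q)·3 = -3q + 3
  6q + 1 = -3q + 3  ⇒  9q = 2  ⇒  q = 2/9.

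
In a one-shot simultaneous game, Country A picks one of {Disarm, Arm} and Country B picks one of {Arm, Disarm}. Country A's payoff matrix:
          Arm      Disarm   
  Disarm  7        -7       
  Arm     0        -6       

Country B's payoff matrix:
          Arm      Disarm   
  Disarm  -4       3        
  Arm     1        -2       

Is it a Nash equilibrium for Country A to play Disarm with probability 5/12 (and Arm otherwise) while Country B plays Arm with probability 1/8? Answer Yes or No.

No

Given Country A's mix p = 5/12, Country B's payoff from Arm is -13/12 but from Disarm is 1/12. Country B strictly prefers Disarm, so Country B would not mix.
So the proposed profile is not a Nash equilibrium.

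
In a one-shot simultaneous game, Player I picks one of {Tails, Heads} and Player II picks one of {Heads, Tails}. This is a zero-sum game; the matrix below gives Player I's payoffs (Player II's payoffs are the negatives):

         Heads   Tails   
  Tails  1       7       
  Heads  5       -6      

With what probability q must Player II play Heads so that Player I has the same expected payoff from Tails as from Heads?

In a mixed equilibrium Player I is indifferent between Tails and Heads; this condition fixes q.
  Player I's payoff from Tails: q·1 + (1−q)·7 = -6q + 7
  Player I's payoff from Heads: q·5 + (1−q)·(-6) = 11q - 6
  -6q + 7 = 11q - 6  ⇒  -17q = -13  ⇒  q = 13/17.

q = 13/17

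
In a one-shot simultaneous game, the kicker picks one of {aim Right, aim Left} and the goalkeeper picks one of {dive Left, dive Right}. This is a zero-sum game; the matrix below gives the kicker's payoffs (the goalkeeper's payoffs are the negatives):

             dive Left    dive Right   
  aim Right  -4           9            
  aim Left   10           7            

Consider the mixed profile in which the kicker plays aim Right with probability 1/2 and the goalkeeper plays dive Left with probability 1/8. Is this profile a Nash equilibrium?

Given the kicker's mix p = 1/2, the goalkeeper's payoff from dive Left is -3 but from dive Right is -8. The goalkeeper strictly prefers dive Left, so the goalkeeper would not mix.
So the proposed profile is not a Nash equilibrium.

No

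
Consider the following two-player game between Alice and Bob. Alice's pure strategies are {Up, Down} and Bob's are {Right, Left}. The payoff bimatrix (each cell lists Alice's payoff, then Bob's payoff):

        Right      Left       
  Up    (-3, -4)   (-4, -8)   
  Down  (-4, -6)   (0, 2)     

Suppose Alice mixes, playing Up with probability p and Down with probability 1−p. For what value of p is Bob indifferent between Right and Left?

Set Bob's expected payoff from Right equal to that from Left:
  Bob's payoff from Right: p·(-4) + (1−p)·(-6) = 2p - 6
  Bob's payoff from Left: p·(-8) + (1−p)·2 = -10p + 2
  2p - 6 = -10p + 2  ⇒  12p = 8  ⇒  p = 2/3.

p = 2/3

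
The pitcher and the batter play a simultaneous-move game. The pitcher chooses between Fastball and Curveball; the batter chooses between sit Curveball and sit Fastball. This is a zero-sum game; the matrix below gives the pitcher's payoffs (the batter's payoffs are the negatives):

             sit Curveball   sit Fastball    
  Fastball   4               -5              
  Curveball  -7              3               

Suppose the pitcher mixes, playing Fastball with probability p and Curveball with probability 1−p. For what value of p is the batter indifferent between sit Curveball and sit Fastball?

p = 10/19

The batter's indifference between sit Curveball and sit Fastball determines the pitcher's mixing probability p:
  the batter's payoff from sit Curveball: p·(-4) + (1−p)·7 = -11p + 7
  the batter's payoff from sit Fastball: p·5 + (1−p)·(-3) = 8p - 3
  -11p + 7 = 8p - 3  ⇒  -19p = -10  ⇒  p = 10/19.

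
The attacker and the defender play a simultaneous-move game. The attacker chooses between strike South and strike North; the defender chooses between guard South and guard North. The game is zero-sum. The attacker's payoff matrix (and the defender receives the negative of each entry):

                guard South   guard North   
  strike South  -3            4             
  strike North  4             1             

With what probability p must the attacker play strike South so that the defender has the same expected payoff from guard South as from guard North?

For the defender to be willing to mix, the defender must be indifferent between guard South and guard North, which pins down the attacker's mix.
  the defender's expected payoff from guard South: p·3 + (1−p)·(-4) = 7p - 4
  the defender's expected payoff from guard North: p·(-4) + (1−p)·(-1) = -3p - 1
  7p - 4 = -3p - 1  ⇒  10p = 3  ⇒  p = 3/10.

p = 3/10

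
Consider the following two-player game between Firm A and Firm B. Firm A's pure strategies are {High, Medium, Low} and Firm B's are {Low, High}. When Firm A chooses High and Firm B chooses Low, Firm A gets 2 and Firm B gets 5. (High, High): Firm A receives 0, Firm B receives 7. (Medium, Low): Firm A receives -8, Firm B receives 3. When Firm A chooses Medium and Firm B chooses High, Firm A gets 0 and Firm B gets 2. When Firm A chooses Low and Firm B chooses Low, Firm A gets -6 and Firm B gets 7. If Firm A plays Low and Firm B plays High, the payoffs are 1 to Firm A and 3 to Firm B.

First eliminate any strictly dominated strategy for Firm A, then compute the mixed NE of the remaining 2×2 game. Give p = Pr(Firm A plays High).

p = 2/3

Firm A's strategy Medium is strictly dominated by Low: -6 > -8 and 1 > 0. Eliminate Medium.
Firm B's indifference between Low and High determines Firm A's mixing probability p:
  Firm B's expected payoff from Low: p·5 + (1−p)·7 = -2p + 7
  Firm B's expected payoff from High: p·7 + (1−p)·3 = 4p + 3
  -2p + 7 = 4p + 3  ⇒  -6p = -4  ⇒  p = 2/3.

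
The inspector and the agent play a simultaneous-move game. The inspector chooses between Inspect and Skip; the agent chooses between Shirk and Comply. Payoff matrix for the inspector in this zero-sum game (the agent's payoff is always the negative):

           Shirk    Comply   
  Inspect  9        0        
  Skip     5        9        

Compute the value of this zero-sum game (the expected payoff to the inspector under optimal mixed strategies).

v = 81/13

Set the inspector's expected payoff from Inspect equal to that from Skip:
  the inspector's payoff to Inspect: q·9 + (1−q)·0 = 9q
  the inspector's payoff to Skip: q·5 + (1−q)·9 = -4q + 9
  9q = -4q + 9  ⇒  13q = 9  ⇒  q = 9/13.
The value is the inspector's expected payoff against this mix (using Inspect): (9/13)·9 + (4/13)·0 = 81/13.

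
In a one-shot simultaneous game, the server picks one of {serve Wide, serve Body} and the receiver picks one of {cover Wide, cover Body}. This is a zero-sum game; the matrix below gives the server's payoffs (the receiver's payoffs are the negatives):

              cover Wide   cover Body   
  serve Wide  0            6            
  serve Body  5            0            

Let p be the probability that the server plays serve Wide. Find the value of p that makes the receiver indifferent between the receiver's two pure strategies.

In a mixed equilibrium the receiver is indifferent between cover Wide and cover Body; this condition fixes p.
  the receiver's payoff from cover Wide: p·0 + (1−p)·(-5) = 5p - 5
  the receiver's payoff from cover Body: p·(-6) + (1−p)·0 = -6p
  5p - 5 = -6p  ⇒  11p = 5  ⇒  p = 5/11.

p = 5/11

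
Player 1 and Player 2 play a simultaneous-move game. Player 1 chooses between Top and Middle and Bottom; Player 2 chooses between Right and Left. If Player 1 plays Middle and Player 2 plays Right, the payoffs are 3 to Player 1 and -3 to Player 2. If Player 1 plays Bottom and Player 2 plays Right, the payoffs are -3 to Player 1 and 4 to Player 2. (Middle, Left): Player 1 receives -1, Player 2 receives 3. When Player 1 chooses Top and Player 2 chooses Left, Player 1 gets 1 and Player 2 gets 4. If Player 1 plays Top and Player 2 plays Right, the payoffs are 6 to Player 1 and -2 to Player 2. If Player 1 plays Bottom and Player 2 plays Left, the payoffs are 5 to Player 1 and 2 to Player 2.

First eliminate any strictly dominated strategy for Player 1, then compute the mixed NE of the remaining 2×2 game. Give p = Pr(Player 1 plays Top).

p = 1/4

Player 1's strategy Middle is strictly dominated by Top: 6 > 3 and 1 > -1. Eliminate Middle.
For Player 2 to be willing to mix, Player 2 must be indifferent between Right and Left, which pins down Player 1's mix.
  Player 2's payoff to Right: p·(-2) + (1−p)·4 = -6p + 4
  Player 2's payoff to Left: p·4 + (1−p)·2 = 2p + 2
  -6p + 4 = 2p + 2  ⇒  -8p = -2  ⇒  p = 1/4.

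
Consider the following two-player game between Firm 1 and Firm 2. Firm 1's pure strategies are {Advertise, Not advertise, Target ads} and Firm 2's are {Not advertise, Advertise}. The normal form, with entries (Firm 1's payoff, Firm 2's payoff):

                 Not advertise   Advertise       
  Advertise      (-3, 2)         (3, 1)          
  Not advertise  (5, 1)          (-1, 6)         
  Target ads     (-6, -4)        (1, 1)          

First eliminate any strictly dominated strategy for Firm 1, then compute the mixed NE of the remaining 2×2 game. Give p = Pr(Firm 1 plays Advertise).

p = 5/6

Firm 1's strategy Target ads is strictly dominated by Advertise: -3 > -6 and 3 > 1. Eliminate Target ads.
Firm 2's indifference between Not advertise and Advertise determines Firm 1's mixing probability p:
  Firm 2's payoff from Not advertise: p·2 + (1−p)·1 = p + 1
  Firm 2's payoff from Advertise: p·1 + (1−p)·6 = -5p + 6
  p + 1 = -5p + 6  ⇒  6p = 5  ⇒  p = 5/6.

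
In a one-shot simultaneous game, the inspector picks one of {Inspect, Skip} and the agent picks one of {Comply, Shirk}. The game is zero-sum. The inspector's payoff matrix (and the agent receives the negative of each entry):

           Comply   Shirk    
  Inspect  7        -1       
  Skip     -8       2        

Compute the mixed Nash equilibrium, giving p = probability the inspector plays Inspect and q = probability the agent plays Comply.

The agent's indifference between Comply and Shirk determines the inspector's mixing probability p:
  the agent's payoff from Comply: p·(-7) + (1−p)·8 = -15p + 8
  the agent's payoff from Shirk: p·1 + (1−p)·(-2) = 3p - 2
  -15p + 8 = 3p - 2  ⇒  -18p = -10  ⇒  p = 5/9.
The inspector's indifference between Inspect and Skip determines the agent's mixing probability q:
  the inspector's payoff to Inspect: q·7 + (1−q)·(-1) = 8q - 1
  the inspector's payoff to Skip: q·(-8) + (1−q)·2 = -10q + 2
  8q - 1 = -10q + 2  ⇒  18q = 3  ⇒  q = 1/6.

p = 5/9, q = 1/6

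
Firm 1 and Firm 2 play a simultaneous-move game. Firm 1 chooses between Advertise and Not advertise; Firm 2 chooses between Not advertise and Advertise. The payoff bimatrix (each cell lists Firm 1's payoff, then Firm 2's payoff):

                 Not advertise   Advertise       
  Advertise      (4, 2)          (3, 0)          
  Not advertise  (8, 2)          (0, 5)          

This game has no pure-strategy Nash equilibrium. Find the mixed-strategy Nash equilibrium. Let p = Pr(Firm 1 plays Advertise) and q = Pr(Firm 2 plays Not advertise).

p = 3/5, q = 3/7

Firm 1's mix must leave Firm 2 indifferent between Not advertise and Advertise.
  Firm 2's payoff to Not advertise: p·2 + (1−p)·2 = 2
  Firm 2's payoff to Advertise: p·0 + (1−p)·5 = -5p + 5
  2 = -5p + 5  ⇒  5p = 3  ⇒  p = 3/5.
Firm 1's indifference between Advertise and Not advertise determines Firm 2's mixing probability q:
  Firm 1's payoff from Advertise: q·4 + (1−q)·3 = q + 3
  Firm 1's payoff from Not advertise: q·8 + (1−q)·0 = 8q
  q + 3 = 8q  ⇒  -7q = -3  ⇒  q = 3/7.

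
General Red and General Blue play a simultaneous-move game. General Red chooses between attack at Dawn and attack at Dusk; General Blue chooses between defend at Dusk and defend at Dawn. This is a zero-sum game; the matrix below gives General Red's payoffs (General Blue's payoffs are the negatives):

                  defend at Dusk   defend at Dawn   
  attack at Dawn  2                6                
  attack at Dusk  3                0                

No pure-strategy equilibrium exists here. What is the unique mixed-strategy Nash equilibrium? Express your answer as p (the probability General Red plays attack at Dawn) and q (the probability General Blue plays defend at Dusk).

General Blue's indifference between defend at Dusk and defend at Dawn determines General Red's mixing probability p:
  General Blue's payoff to defend at Dusk: p·(-2) + (1−p)·(-3) = p - 3
  General Blue's payoff to defend at Dawn: p·(-6) + (1−p)·0 = -6p
  p - 3 = -6p  ⇒  7p = 3  ⇒  p = 3/7.
Set General Red's expected payoff from attack at Dawn equal to that from attack at Dusk:
  General Red's payoff from attack at Dawn: q·2 + (1−q)·6 = -4q + 6
  General Red's payoff from attack at Dusk: q·3 + (1−q)·0 = 3q
  -4q + 6 = 3q  ⇒  -7q = -6  ⇒  q = 6/7.

p = 3/7, q = 6/7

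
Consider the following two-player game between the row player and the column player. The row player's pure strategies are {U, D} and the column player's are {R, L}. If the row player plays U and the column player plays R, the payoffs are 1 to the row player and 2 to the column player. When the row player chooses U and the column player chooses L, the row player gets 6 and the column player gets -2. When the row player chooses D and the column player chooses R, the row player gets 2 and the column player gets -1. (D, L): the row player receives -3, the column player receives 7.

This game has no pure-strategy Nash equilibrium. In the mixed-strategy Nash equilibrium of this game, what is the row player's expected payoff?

3/2

In a mixed equilibrium the row player is indifferent between U and D; this condition fixes q.
  the row player's expected payoff from U: q·1 + (1−q)·6 = -5q + 6
  the row player's expected payoff from D: q·2 + (1−q)·(-3) = 5q - 3
  -5q + 6 = 5q - 3  ⇒  -10q = -9  ⇒  q = 9/10.
At equilibrium the row player is indifferent across rows, so the row player's payoff equals the payoff from U: (9/10)·1 + (1/10)·6 = 3/2.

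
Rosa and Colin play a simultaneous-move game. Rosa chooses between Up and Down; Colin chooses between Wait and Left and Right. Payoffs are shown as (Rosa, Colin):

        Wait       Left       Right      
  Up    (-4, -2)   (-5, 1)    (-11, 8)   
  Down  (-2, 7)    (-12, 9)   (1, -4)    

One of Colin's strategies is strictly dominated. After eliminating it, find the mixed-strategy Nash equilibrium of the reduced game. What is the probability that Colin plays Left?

q = 12/19

Colin's strategy Wait is strictly dominated by Left: 1 > -2 and 9 > 7. Eliminate Wait.
For Rosa to be willing to mix, Rosa must be indifferent between Up and Down, which pins down Colin's mix.
  Rosa's payoff to Up: q·(-5) + (1−q)·(-11) = 6q - 11
  Rosa's payoff to Down: q·(-12) + (1−q)·1 = -13q + 1
  6q - 11 = -13q + 1  ⇒  19q = 12  ⇒  q = 12/19.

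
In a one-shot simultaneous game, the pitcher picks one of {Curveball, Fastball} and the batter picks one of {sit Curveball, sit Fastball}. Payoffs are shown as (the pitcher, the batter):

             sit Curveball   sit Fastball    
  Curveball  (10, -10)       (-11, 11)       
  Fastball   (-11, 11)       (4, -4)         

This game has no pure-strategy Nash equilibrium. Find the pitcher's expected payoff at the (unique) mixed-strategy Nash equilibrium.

The pitcher's indifference between Curveball and Fastball determines the batter's mixing probability q:
  the pitcher's payoff from Curveball: q·10 + (1−q)·(-11) = 21q - 11
  the pitcher's payoff from Fastball: q·(-11) + (1−q)·4 = -15q + 4
  21q - 11 = -15q + 4  ⇒  36q = 15  ⇒  q = 5/12.
At equilibrium the pitcher is indifferent across rows, so the pitcher's payoff equals the payoff from Curveball: (5/12)·10 + (7/12)·(-11) = -9/4.

-9/4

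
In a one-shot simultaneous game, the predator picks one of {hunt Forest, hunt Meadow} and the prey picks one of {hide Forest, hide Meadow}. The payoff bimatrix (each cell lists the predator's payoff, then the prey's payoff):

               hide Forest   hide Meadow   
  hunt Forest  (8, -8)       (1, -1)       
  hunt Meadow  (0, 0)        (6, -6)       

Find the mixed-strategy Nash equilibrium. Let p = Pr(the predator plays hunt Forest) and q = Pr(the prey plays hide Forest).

p = 6/13, q = 5/13

For the prey to be willing to mix, the prey must be indifferent between hide Forest and hide Meadow, which pins down the predator's mix.
  the prey's payoff from hide Forest: p·(-8) + (1−p)·0 = -8p
  the prey's payoff from hide Meadow: p·(-1) + (1−p)·(-6) = 5p - 6
  -8p = 5p - 6  ⇒  -13p = -6  ⇒  p = 6/13.
The predator's indifference between hunt Forest and hunt Meadow determines the prey's mixing probability q:
  the predator's expected payoff from hunt Forest: q·8 + (1−q)·1 = 7q + 1
  the predator's expected payoff from hunt Meadow: q·0 + (1−q)·6 = -6q + 6
  7q + 1 = -6q + 6  ⇒  13q = 5  ⇒  q = 5/13.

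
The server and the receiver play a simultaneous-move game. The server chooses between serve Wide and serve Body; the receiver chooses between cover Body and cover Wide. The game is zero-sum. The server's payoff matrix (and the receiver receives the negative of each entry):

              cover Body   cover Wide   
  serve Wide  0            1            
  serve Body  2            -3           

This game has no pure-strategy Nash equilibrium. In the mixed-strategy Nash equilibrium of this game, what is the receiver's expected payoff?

In a mixed equilibrium the receiver is indifferent between cover Body and cover Wide; this condition fixes p.
  the receiver's expected payoff from cover Body: p·0 + (1−p)·(-2) = 2p - 2
  the receiver's expected payoff from cover Wide: p·(-1) + (1−p)·3 = -4p + 3
  2p - 2 = -4p + 3  ⇒  6p = 5  ⇒  p = 5/6.
At equilibrium the receiver is indifferent across columns, so the receiver's payoff equals the payoff from cover Body: (5/6)·0 + (1/6)·(-2) = -1/3.

-1/3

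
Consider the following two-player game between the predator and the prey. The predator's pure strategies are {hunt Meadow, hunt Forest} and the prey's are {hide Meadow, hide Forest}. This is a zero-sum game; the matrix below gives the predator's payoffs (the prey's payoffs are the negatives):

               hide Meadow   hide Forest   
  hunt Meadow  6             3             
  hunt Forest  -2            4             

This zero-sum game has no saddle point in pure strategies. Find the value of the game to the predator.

v = 10/3

In a mixed equilibrium the predator is indifferent between hunt Meadow and hunt Forest; this condition fixes q.
  the predator's expected payoff from hunt Meadow: q·6 + (1−q)·3 = 3q + 3
  the predator's expected payoff from hunt Forest: q·(-2) + (1−q)·4 = -6q + 4
  3q + 3 = -6q + 4  ⇒  9q = 1  ⇒  q = 1/9.
The value is the predator's expected payoff against this mix (using hunt Meadow): (1/9)·6 + (8/9)·3 = 10/3.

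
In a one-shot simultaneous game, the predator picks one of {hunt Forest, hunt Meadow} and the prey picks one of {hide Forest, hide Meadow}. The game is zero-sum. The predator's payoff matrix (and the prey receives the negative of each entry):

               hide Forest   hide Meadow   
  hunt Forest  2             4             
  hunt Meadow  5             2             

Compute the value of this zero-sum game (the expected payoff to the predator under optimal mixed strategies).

v = 16/5

For the predator to be willing to mix, the predator must be indifferent between hunt Forest and hunt Meadow, which pins down the prey's mix.
  the predator's payoff to hunt Forest: q·2 + (1−q)·4 = -2q + 4
  the predator's payoff to hunt Meadow: q·5 + (1−q)·2 = 3q + 2
  -2q + 4 = 3q + 2  ⇒  -5q = -2  ⇒  q = 2/5.
The value is the predator's expected payoff against this mix (using hunt Forest): (2/5)·2 + (3/5)·4 = 16/5.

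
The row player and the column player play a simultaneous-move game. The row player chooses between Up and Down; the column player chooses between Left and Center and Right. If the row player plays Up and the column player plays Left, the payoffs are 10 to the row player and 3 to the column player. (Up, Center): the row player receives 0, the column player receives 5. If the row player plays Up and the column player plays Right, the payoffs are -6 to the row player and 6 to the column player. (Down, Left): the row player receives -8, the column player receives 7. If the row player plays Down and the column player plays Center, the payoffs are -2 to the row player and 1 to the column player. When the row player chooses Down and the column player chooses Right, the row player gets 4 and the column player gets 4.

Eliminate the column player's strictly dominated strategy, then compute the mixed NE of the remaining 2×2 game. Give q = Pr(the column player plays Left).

q = 5/14

The column player's strategy Center is strictly dominated by Right: 6 > 5 and 4 > 1. Eliminate Center.
Set the row player's expected payoff from Up equal to that from Down:
  the row player's expected payoff from Up: q·10 + (1−q)·(-6) = 16q - 6
  the row player's expected payoff from Down: q·(-8) + (1−q)·4 = -12q + 4
  16q - 6 = -12q + 4  ⇒  28q = 10  ⇒  q = 5/14.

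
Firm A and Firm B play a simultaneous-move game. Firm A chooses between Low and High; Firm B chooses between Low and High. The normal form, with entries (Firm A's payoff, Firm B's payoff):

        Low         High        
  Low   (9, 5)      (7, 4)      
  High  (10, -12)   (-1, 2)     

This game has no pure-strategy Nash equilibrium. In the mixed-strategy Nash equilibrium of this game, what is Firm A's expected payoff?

79/9

For Firm A to be willing to mix, Firm A must be indifferent between Low and High, which pins down Firm B's mix.
  Firm A's expected payoff from Low: q·9 + (1−q)·7 = 2q + 7
  Firm A's expected payoff from High: q·10 + (1−q)·(-1) = 11q - 1
  2q + 7 = 11q - 1  ⇒  -9q = -8  ⇒  q = 8/9.
At equilibrium Firm A is indifferent across rows, so Firm A's payoff equals the payoff from Low: (8/9)·9 + (1/9)·7 = 79/9.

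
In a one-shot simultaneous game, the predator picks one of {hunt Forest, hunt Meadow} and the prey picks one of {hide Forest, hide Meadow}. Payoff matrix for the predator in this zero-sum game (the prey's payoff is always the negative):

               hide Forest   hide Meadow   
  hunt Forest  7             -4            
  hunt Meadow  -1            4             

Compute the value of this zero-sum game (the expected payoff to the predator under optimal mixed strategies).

The predator's indifference between hunt Forest and hunt Meadow determines the prey's mixing probability q:
  the predator's expected payoff from hunt Forest: q·7 + (1−q)·(-4) = 11q - 4
  the predator's expected payoff from hunt Meadow: q·(-1) + (1−q)·4 = -5q + 4
  11q - 4 = -5q + 4  ⇒  16q = 8  ⇒  q = 1/2.
The value is the predator's expected payoff against this mix (using hunt Forest): (1/2)·7 + (1/2)·(-4) = 3/2.

v = 3/2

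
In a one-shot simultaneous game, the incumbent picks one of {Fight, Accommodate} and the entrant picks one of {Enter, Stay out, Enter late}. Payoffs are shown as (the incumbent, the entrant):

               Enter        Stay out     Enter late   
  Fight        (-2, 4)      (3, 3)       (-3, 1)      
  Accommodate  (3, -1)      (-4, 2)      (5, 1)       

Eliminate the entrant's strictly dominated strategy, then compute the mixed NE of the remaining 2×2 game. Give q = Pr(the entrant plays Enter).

q = 7/12

The entrant's strategy Enter late is strictly dominated by Stay out: 3 > 1 and 2 > 1. Eliminate Enter late.
Set the incumbent's expected payoff from Fight equal to that from Accommodate:
  the incumbent's payoff to Fight: q·(-2) + (1−q)·3 = -5q + 3
  the incumbent's payoff to Accommodate: q·3 + (1−q)·(-4) = 7q - 4
  -5q + 3 = 7q - 4  ⇒  -12q = -7  ⇒  q = 7/12.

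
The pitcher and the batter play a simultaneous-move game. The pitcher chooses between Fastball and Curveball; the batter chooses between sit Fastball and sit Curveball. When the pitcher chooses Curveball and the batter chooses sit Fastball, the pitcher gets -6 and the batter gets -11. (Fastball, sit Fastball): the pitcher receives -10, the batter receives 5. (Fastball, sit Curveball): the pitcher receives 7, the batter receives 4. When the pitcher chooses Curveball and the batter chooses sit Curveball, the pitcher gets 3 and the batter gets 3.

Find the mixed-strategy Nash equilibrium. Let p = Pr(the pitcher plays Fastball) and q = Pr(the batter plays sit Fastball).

In a mixed equilibrium the batter is indifferent between sit Fastball and sit Curveball; this condition fixes p.
  the batter's payoff from sit Fastball: p·5 + (1−p)·(-11) = 16p - 11
  the batter's payoff from sit Curveball: p·4 + (1−p)·3 = p + 3
  16p - 11 = p + 3  ⇒  15p = 14  ⇒  p = 14/15.
The batter's mix must leave the pitcher indifferent between Fastball and Curveball.
  the pitcher's payoff from Fastball: q·(-10) + (1−q)·7 = -17q + 7
  the pitcher's payoff from Curveball: q·(-6) + (1−q)·3 = -9q + 3
  -17q + 7 = -9q + 3  ⇒  -8q = -4  ⇒  q = 1/2.

p = 14/15, q = 1/2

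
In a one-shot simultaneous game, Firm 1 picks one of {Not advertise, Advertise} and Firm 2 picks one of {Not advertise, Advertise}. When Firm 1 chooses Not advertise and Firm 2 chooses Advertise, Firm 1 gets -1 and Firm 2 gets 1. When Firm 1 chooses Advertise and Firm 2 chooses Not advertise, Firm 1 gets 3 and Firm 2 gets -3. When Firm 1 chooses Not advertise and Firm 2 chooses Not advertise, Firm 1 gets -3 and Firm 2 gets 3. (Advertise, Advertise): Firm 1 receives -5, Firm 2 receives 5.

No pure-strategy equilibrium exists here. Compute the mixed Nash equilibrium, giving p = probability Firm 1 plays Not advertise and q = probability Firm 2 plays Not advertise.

Set Firm 2's expected payoff from Not advertise equal to that from Advertise:
  Firm 2's payoff to Not advertise: p·3 + (1−p)·(-3) = 6p - 3
  Firm 2's payoff to Advertise: p·1 + (1−p)·5 = -4p + 5
  6p - 3 = -4p + 5  ⇒  10p = 8  ⇒  p = 4/5.
Firm 2's mix must leave Firm 1 indifferent between Not advertise and Advertise.
  Firm 1's expected payoff from Not advertise: q·(-3) + (1−q)·(-1) = -2q - 1
  Firm 1's expected payoff from Advertise: q·3 + (1−q)·(-5) = 8q - 5
  -2q - 1 = 8q - 5  ⇒  -10q = -4  ⇒  q = 2/5.

p = 4/5, q = 2/5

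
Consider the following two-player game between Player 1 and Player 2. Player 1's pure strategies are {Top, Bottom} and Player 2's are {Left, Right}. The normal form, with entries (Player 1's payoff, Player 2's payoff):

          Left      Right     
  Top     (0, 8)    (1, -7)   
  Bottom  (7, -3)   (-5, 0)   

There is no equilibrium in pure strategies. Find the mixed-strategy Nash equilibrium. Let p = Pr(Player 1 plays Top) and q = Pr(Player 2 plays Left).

p = 1/6, q = 6/13

Player 2's indifference between Left and Right determines Player 1's mixing probability p:
  Player 2's payoff from Left: p·8 + (1−p)·(-3) = 11p - 3
  Player 2's payoff from Right: p·(-7) + (1−p)·0 = -7p
  11p - 3 = -7p  ⇒  18p = 3  ⇒  p = 1/6.
For Player 1 to be willing to mix, Player 1 must be indifferent between Top and Bottom, which pins down Player 2's mix.
  Player 1's payoff from Top: q·0 + (1−q)·1 = -q + 1
  Player 1's payoff from Bottom: q·7 + (1−q)·(-5) = 12q - 5
  -q + 1 = 12q - 5  ⇒  -13q = -6  ⇒  q = 6/13.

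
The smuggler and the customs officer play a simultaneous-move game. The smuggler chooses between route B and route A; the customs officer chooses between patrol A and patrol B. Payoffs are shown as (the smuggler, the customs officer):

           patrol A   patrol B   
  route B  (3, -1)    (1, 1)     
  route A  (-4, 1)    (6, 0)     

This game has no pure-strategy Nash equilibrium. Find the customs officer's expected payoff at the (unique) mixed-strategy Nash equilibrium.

The smuggler's mix must leave the customs officer indifferent between patrol A and patrol B.
  the customs officer's expected payoff from patrol A: p·(-1) + (1−p)·1 = -2p + 1
  the customs officer's expected payoff from patrol B: p·1 + (1−p)·0 = p
  -2p + 1 = p  ⇒  -3p = -1  ⇒  p = 1/3.
At equilibrium the customs officer is indifferent across columns, so the customs officer's payoff equals the payoff from patrol A: (1/3)·(-1) + (2/3)·1 = 1/3.

1/3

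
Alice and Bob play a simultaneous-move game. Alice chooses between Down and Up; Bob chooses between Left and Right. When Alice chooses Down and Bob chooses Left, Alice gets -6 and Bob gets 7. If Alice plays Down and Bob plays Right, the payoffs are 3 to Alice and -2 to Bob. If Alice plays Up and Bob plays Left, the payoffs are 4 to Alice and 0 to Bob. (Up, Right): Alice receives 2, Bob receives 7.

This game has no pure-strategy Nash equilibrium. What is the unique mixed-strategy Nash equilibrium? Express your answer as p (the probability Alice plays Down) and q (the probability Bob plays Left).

Bob's indifference between Left and Right determines Alice's mixing probability p:
  Bob's payoff to Left: p·7 + (1−p)·0 = 7p
  Bob's payoff to Right: p·(-2) + (1−p)·7 = -9p + 7
  7p = -9p + 7  ⇒  16p = 7  ⇒  p = 7/16.
For Alice to be willing to mix, Alice must be indifferent between Down and Up, which pins down Bob's mix.
  Alice's expected payoff from Down: q·(-6) + (1−q)·3 = -9q + 3
  Alice's expected payoff from Up: q·4 + (1−q)·2 = 2q + 2
  -9q + 3 = 2q + 2  ⇒  -11q = -1  ⇒  q = 1/11.

p = 7/16, q = 1/11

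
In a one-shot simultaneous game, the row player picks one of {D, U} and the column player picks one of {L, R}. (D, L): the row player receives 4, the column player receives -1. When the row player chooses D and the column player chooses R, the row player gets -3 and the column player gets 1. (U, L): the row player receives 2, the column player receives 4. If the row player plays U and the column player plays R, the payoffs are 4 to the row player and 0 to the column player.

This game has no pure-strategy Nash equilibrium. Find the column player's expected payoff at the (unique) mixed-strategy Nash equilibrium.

2/3

The column player's indifference between L and R determines the row player's mixing probability p:
  the column player's payoff from L: p·(-1) + (1−p)·4 = -5p + 4
  the column player's payoff from R: p·1 + (1−p)·0 = p
  -5p + 4 = p  ⇒  -6p = -4  ⇒  p = 2/3.
At equilibrium the column player is indifferent across columns, so the column player's payoff equals the payoff from L: (2/3)·(-1) + (1/3)·4 = 2/3.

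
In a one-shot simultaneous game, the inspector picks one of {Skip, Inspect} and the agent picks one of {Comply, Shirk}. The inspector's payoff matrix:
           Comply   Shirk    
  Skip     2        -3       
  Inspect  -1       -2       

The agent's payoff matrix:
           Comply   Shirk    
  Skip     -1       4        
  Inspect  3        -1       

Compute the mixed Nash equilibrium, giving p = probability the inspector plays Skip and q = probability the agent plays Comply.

p = 4/9, q = 1/4

Set the agent's expected payoff from Comply equal to that from Shirk:
  the agent's payoff from Comply: p·(-1) + (1−p)·3 = -4p + 3
  the agent's payoff from Shirk: p·4 + (1−p)·(-1) = 5p - 1
  -4p + 3 = 5p - 1  ⇒  -9p = -4  ⇒  p = 4/9.
For the inspector to be willing to mix, the inspector must be indifferent between Skip and Inspect, which pins down the agent's mix.
  the inspector's payoff from Skip: q·2 + (1−q)·(-3) = 5q - 3
  the inspector's payoff from Inspect: q·(-1) + (1−q)·(-2) = q - 2
  5q - 3 = q - 2  ⇒  4q = 1  ⇒  q = 1/4.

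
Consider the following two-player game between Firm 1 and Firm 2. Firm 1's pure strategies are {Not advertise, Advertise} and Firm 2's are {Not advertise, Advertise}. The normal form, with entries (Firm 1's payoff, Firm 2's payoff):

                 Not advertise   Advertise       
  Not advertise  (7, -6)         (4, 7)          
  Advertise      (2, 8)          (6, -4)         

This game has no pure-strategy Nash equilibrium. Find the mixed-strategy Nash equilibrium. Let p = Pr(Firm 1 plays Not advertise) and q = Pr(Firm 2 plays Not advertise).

Firm 2's indifference between Not advertise and Advertise determines Firm 1's mixing probability p:
  Firm 2's payoff to Not advertise: p·(-6) + (1−p)·8 = -14p + 8
  Firm 2's payoff to Advertise: p·7 + (1−p)·(-4) = 11p - 4
  -14p + 8 = 11p - 4  ⇒  -25p = -12  ⇒  p = 12/25.
For Firm 1 to be willing to mix, Firm 1 must be indifferent between Not advertise and Advertise, which pins down Firm 2's mix.
  Firm 1's payoff to Not advertise: q·7 + (1−q)·4 = 3q + 4
  Firm 1's payoff to Advertise: q·2 + (1−q)·6 = -4q + 6
  3q + 4 = -4q + 6  ⇒  7q = 2  ⇒  q = 2/7.

p = 12/25, q = 2/7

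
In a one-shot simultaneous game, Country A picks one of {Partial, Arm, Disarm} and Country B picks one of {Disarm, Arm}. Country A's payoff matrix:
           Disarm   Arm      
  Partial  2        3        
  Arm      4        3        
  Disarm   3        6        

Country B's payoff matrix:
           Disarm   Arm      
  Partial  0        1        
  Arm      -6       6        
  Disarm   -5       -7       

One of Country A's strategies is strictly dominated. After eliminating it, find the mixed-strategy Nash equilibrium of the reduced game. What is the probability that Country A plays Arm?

Country A's strategy Partial is strictly dominated by Disarm: 3 > 2 and 6 > 3. Eliminate Partial.
For Country B to be willing to mix, Country B must be indifferent between Disarm and Arm, which pins down Country A's mix.
  Country B's expected payoff from Disarm: p·(-6) + (1−p)·(-5) = -p - 5
  Country B's expected payoff from Arm: p·6 + (1−p)·(-7) = 13p - 7
  -p - 5 = 13p - 7  ⇒  -14p = -2  ⇒  p = 1/7.

p = 1/7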